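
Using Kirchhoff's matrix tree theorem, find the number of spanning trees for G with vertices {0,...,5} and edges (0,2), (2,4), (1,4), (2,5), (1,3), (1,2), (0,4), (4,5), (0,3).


By Kirchhoff's matrix tree theorem, the number of spanning trees equals
the determinant of any cofactor of the Laplacian matrix L.
G has 6 vertices and 9 edges.
Computing the (5 x 5) cofactor determinant gives 60.

60


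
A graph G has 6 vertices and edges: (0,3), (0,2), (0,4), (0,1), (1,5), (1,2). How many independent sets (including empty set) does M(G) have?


An independent set in a graphic matroid is an acyclic edge subset.
G has 6 vertices and 6 edges.
Enumerate all 2^6 = 64 subsets, checking for acyclicity.
Total independent sets = 56.

56


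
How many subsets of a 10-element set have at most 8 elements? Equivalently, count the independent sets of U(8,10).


Independent sets of U(8,10) are all subsets of size <= 8.
Count = C(10,0) + C(10,1) + C(10,2) + C(10,3) + C(10,4) + C(10,5) + C(10,6) + C(10,7) + C(10,8)
     = 1 + 10 + 45 + 120 + 210 + 252 + 210 + 120 + 45
     = 1013.

1013


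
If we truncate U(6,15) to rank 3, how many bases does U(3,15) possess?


Truncating U(6,15) to rank 3 gives U(3,15).
Bases of U(3,15) are all 3-element subsets of 15 elements.
Number of bases = C(15,3) = (15 * 14 * 13) / (1 * 2 * 3) = 455.

455


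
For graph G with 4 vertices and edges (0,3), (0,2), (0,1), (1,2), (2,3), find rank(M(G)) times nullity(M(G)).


r(M) = |V| - c = 4 - 1 = 3.
nullity = |E| - r(M) = 5 - 3 = 2.
Product = 3 * 2 = 6.

6


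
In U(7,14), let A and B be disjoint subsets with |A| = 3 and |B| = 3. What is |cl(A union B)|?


|A union B| = 3 + 3 = 6 (disjoint).
In U(7,14), cl(S) = S if |S| < 7, else cl(S) = E.
Since 6 < 7, cl(A union B) = A union B.
|cl(A union B)| = 6.

6


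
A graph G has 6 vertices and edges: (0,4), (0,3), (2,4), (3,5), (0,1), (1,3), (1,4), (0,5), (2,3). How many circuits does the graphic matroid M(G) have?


A circuit in a graphic matroid = edge set of a simple cycle.
G has 6 vertices and 9 edges.
Enumerating all minimal edge subsets forming cycles...
Total circuits found: 12.

12


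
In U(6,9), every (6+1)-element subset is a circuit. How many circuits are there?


In U(6,9), circuits are the (7)-element subsets.
Any set of 7 elements is dependent, and removing any one element gives
an independent set of size 6, so it is a minimal dependent set.
Number of circuits = C(9,7) = 36.

36


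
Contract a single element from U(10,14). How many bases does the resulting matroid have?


Contracting e from U(10,14) gives U(9,13).
Bases of U(9,13) = (13 choose 9) = 715.

715


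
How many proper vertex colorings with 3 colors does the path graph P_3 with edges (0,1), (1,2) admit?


P(P_3, k) = k * (k-1)^(2).
P(3) = 3 * 2^2 = 3 * 4 = 12.

12


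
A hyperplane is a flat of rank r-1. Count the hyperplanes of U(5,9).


Hyperplanes of U(5,9) are flats of rank 4.
In a uniform matroid, these are exactly the (4)-element subsets.
Count = C(9,4) = 9! / (4! * 5!) = 126.

126


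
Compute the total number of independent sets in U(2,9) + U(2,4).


For a direct sum, |I(M1+M2)| = |I(M1)| * |I(M2)|.
|I(U(2,9))| = sum C(9,k) for k=0..2 = 46.
|I(U(2,4))| = sum C(4,k) for k=0..2 = 11.
Total = 46 * 11 = 506.

506


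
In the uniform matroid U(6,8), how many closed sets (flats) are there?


Flats of U(6,8): every subset of size < 6 is a flat, plus E itself.
Count = (8 choose 0) + (8 choose 1) + (8 choose 2) + (8 choose 3) + (8 choose 4) + (8 choose 5) + 1
     = 1 + 8 + 28 + 56 + 70 + 56 + 1
     = 220.

220


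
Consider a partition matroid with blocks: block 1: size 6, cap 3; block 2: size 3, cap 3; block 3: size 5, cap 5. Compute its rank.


Rank of a partition matroid = sum of min(|Si|, ci) for each block.
= min(6,3) + min(3,3) + min(5,5)
= 3 + 3 + 5
= 11.

11


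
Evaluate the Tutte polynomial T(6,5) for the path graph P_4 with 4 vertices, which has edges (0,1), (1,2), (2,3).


A path on 4 vertices is a tree with 3 edges.
T(x,y) = x^(3) for any tree.
T(6,5) = 6^3 = 216.

216


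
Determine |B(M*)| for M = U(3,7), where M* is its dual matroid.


The dual of U(r,n) is U(n-r, n) = U(4,7).
Bases of U(4,7) are all (4)-element subsets.
|B(M*)| = C(7,4) = 7! / (4! * 3!) = 35.

35


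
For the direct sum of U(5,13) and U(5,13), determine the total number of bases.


Bases of a direct sum M1 + M2: |B| = |B(M1)| * |B(M2)|.
|B(U(5,13))| = C(13,5) = 1287.
|B(U(5,13))| = C(13,5) = 1287.
Total bases = 1287 * 1287 = 1656369.

1656369


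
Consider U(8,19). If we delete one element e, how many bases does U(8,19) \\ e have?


Deleting e from U(8,19) gives U(8,18) since n > r.
Bases of U(8,18) = (18 choose 8) = 43758.

43758


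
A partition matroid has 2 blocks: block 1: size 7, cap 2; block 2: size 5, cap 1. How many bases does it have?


A basis picks exactly ci elements from block i.
Number of bases = product of C(|Si|, ci).
= C(7,2) * C(5,1)
= 21 * 5
= 105.

105


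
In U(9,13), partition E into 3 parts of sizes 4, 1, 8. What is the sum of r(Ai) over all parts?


r(Ai) = min(|Ai|, 9) for each part.
Sum = min(4,9) + min(1,9) + min(8,9)
    = 4 + 1 + 8
    = 13.

13


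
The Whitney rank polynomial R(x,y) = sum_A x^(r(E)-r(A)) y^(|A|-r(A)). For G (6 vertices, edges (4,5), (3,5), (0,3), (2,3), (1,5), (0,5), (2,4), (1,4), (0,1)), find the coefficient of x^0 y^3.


R(x,y) = sum over A in 2^E of x^(r(E)-r(A)) * y^(|A|-r(A)).
G has 6 vertices, 9 edges. r(E) = 5.
Enumerate all 2^9 = 512 subsets.
Count subsets with r(E)-r(A)=0 and |A|-r(A)=3: 9.

9


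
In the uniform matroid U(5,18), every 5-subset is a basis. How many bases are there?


Bases of U(5,18) are all 5-element subsets of the 18-element ground set.
Number of bases = C(18,5).
(18 choose 5) = 8568.

8568


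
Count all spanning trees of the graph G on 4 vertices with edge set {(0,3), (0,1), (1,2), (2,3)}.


By Kirchhoff's matrix tree theorem, the number of spanning trees equals
the determinant of any cofactor of the Laplacian matrix L.
G has 4 vertices and 4 edges.
Computing the (3 x 3) cofactor determinant gives 4.

4


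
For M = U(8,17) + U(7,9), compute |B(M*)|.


(M1+M2)* = M1* + M2*.
M1* = U(9,17), bases: C(17,9) = 24310.
M2* = U(2,9), bases: C(9,2) = 36.
|B(M*)| = 24310 * 36 = 875160.

875160


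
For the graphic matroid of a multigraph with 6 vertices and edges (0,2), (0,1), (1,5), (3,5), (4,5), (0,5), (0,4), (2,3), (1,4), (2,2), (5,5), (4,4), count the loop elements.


In a graphic matroid, a loop is a self-loop edge (u,u) with rank 0.
Examining all 12 edges for self-loops...
Self-loops found: (2,2), (5,5), (4,4)
Number of loops = 3.

3


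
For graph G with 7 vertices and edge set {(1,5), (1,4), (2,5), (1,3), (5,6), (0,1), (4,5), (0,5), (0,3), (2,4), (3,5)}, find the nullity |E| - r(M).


Cycle rank (nullity) = |E| - r(M) = |E| - (|V| - c).
|E| = 11, |V| = 7, c = 1.
Nullity = 11 - (7 - 1) = 11 - 6 = 5.

5


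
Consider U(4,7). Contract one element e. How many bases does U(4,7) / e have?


Contracting e from U(4,7) gives U(3,6).
Bases of U(3,6) = (6 choose 3) = 20.

20


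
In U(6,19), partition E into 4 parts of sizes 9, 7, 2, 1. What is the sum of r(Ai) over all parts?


r(Ai) = min(|Ai|, 6) for each part.
Sum = min(9,6) + min(7,6) + min(2,6) + min(1,6)
    = 6 + 6 + 2 + 1
    = 15.

15


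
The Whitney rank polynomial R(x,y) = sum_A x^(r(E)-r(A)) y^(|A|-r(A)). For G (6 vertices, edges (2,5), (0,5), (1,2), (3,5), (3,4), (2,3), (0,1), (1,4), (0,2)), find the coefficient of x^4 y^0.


R(x,y) = sum over A in 2^E of x^(r(E)-r(A)) * y^(|A|-r(A)).
G has 6 vertices, 9 edges. r(E) = 5.
Enumerate all 2^9 = 512 subsets.
Count subsets with r(E)-r(A)=4 and |A|-r(A)=0: 9.

9


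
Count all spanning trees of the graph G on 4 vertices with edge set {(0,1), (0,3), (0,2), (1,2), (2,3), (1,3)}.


By Kirchhoff's matrix tree theorem, the number of spanning trees equals
the determinant of any cofactor of the Laplacian matrix L.
G has 4 vertices and 6 edges.
Computing the (3 x 3) cofactor determinant gives 16.

16


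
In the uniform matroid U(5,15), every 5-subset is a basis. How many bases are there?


Bases of U(5,15) are all 5-element subsets of the 15-element ground set.
Number of bases = C(15,5).
(15 choose 5) = 3003.

3003


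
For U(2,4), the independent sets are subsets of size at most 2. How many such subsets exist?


Independent sets of U(2,4) are all subsets of size <= 2.
Count = C(4,0) + C(4,1) + C(4,2)
     = 1 + 4 + 6
     = 11.

11


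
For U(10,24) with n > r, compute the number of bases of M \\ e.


Deleting e from U(10,24) gives U(10,23) since n > r.
Bases of U(10,23) = C(23,10) = 1144066.

1144066


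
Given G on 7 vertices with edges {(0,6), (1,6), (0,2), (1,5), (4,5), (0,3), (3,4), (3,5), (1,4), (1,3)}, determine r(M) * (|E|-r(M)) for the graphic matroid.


r(M) = |V| - c = 7 - 1 = 6.
nullity = |E| - r(M) = 10 - 6 = 4.
Product = 6 * 4 = 24.

24


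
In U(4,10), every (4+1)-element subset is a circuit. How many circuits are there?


In U(4,10), circuits are the (5)-element subsets.
Any set of 5 elements is dependent, and removing any one element gives
an independent set of size 4, so it is a minimal dependent set.
Number of circuits = (10 choose 5) = 252.

252


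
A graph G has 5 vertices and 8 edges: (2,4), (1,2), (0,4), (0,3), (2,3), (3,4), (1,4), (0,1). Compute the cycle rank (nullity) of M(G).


Cycle rank (nullity) = |E| - r(M) = |E| - (|V| - c).
|E| = 8, |V| = 5, c = 1.
Nullity = 8 - (5 - 1) = 8 - 4 = 4.

4


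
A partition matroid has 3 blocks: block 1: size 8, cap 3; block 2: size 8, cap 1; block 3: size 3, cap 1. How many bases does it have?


A basis picks exactly ci elements from block i.
Number of bases = product of C(|Si|, ci).
= C(8,3) * C(8,1) * C(3,1)
= 56 * 8 * 3
= 1344.

1344


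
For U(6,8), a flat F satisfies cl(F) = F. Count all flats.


Flats of U(6,8): every subset of size < 6 is a flat, plus E itself.
Count = (8 choose 0) + (8 choose 1) + (8 choose 2) + (8 choose 3) + (8 choose 4) + (8 choose 5) + 1
     = 1 + 8 + 28 + 56 + 70 + 56 + 1
     = 220.

220


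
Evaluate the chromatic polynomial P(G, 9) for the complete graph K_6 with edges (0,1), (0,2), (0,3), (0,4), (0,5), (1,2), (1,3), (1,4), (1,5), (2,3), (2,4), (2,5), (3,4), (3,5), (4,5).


P(K_6, k) = k(k-1)(k-2)...(k-5).
P(9) = (9) * (8) * (7) * (6) * (5) * (4) = 60480.

60480


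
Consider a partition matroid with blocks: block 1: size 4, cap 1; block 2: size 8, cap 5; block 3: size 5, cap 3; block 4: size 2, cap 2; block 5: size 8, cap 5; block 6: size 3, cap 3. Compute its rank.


Rank of a partition matroid = sum of min(|Si|, ci) for each block.
= min(4,1) + min(8,5) + min(5,3) + min(2,2) + min(8,5) + min(3,3)
= 1 + 5 + 3 + 2 + 5 + 3
= 19.

19


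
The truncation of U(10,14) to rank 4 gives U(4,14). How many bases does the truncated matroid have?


Truncating U(10,14) to rank 4 gives U(4,14).
Bases of U(4,14) are all 4-element subsets of 14 elements.
Number of bases = (14 choose 4) = 1001.

1001


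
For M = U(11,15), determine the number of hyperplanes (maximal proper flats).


Hyperplanes of U(11,15) are flats of rank 10.
In a uniform matroid, these are exactly the (10)-element subsets.
Count = C(15,10) = 15! / (10! * 5!) = 3003.

3003


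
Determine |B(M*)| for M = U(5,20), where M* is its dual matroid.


The dual of U(r,n) is U(n-r, n) = U(15,20).
Bases of U(15,20) are all (15)-element subsets.
|B(M*)| = C(20,15) = 20! / (15! * 5!) = 15504.

15504


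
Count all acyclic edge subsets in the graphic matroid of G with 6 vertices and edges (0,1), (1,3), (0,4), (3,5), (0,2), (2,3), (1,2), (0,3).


An independent set in a graphic matroid is an acyclic edge subset.
G has 6 vertices and 8 edges.
Enumerate all 2^8 = 256 subsets, checking for acyclicity.
Total independent sets = 152.

152


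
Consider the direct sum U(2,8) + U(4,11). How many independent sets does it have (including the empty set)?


For a direct sum, |I(M1+M2)| = |I(M1)| * |I(M2)|.
|I(U(2,8))| = sum C(8,k) for k=0..2 = 37.
|I(U(4,11))| = sum C(11,k) for k=0..4 = 562.
Total = 37 * 562 = 20794.

20794


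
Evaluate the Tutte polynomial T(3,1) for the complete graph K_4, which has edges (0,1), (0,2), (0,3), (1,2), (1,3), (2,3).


T(K_4; x,y) = x^3 + 3x^2 + 4xy + 2x + y^3 + 3y^2 + 2y.
Substituting x=3, y=1:
= 27 + 27 + 12 + 6 + 1 + 3 + 2
= 78.

78


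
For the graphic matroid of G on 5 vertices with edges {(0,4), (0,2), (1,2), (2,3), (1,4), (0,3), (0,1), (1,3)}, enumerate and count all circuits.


A circuit in a graphic matroid = edge set of a simple cycle.
G has 5 vertices and 8 edges.
Enumerating all minimal edge subsets forming cycles...
Total circuits found: 12.

12


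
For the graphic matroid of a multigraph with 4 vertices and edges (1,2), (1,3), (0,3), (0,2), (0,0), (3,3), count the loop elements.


In a graphic matroid, a loop is a self-loop edge (u,u) with rank 0.
Examining all 6 edges for self-loops...
Self-loops found: (0,0), (3,3)
Number of loops = 2.

2


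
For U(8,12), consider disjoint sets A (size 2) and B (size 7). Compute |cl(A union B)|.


|A union B| = 2 + 7 = 9 (disjoint).
In U(8,12), cl(S) = S if |S| < 8, else cl(S) = E.
Since 9 >= 8, cl(A union B) = E.
|cl(A union B)| = 12.

12


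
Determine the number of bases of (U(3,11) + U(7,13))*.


(M1+M2)* = M1* + M2*.
M1* = U(8,11), bases: C(11,8) = 165.
M2* = U(6,13), bases: C(13,6) = 1716.
|B(M*)| = 165 * 1716 = 283140.

283140


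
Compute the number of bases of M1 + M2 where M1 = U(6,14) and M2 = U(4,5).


Bases of a direct sum M1 + M2: |B| = |B(M1)| * |B(M2)|.
|B(U(6,14))| = C(14,6) = 3003.
|B(U(4,5))| = C(5,4) = 5.
Total bases = 3003 * 5 = 15015.

15015


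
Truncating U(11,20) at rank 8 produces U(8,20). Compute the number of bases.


Truncating U(11,20) to rank 8 gives U(8,20).
Bases of U(8,20) are all 8-element subsets of 20 elements.
Number of bases = (20 choose 8) = 125970.

125970


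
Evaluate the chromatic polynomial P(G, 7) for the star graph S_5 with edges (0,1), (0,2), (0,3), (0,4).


P(tree, k) = k * (k-1)^(4) for any tree on 5 vertices.
P(7) = 7 * 6^4 = 7 * 1296 = 9072.

9072


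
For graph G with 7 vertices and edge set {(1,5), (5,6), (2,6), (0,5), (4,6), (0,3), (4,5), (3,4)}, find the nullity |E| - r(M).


Cycle rank (nullity) = |E| - r(M) = |E| - (|V| - c).
|E| = 8, |V| = 7, c = 1.
Nullity = 8 - (7 - 1) = 8 - 6 = 2.

2


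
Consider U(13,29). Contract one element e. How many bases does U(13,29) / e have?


Contracting e from U(13,29) gives U(12,28).
Bases of U(12,28) = (28 choose 12) = 30421755.

30421755


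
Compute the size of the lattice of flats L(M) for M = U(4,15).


Flats of U(4,15): every subset of size < 4 is a flat, plus E itself.
Count = (15 choose 0) + (15 choose 1) + (15 choose 2) + (15 choose 3) + 1
     = 1 + 15 + 105 + 455 + 1
     = 577.

577


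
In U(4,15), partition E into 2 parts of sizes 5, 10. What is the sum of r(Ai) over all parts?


r(Ai) = min(|Ai|, 4) for each part.
Sum = min(5,4) + min(10,4)
    = 4 + 4
    = 8.

8


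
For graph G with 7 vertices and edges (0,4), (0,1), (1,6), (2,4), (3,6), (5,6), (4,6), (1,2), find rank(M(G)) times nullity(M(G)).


r(M) = |V| - c = 7 - 1 = 6.
nullity = |E| - r(M) = 8 - 6 = 2.
Product = 6 * 2 = 12.

12


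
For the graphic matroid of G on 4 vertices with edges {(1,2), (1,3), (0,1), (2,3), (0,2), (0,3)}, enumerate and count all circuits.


A circuit in a graphic matroid = edge set of a simple cycle.
G has 4 vertices and 6 edges.
Enumerating all minimal edge subsets forming cycles...
Total circuits found: 7.

7


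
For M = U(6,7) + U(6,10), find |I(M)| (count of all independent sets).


For a direct sum, |I(M1+M2)| = |I(M1)| * |I(M2)|.
|I(U(6,7))| = sum C(7,k) for k=0..6 = 127.
|I(U(6,10))| = sum C(10,k) for k=0..6 = 848.
Total = 127 * 848 = 107696.

107696


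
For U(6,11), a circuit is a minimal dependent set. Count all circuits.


In U(6,11), circuits are the (7)-element subsets.
Any set of 7 elements is dependent, and removing any one element gives
an independent set of size 6, so it is a minimal dependent set.
Number of circuits = C(11,7) = 330.

330


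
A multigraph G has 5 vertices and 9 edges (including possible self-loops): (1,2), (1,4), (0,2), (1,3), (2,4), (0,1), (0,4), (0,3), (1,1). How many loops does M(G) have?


In a graphic matroid, a loop is a self-loop edge (u,u) with rank 0.
Examining all 9 edges for self-loops...
Self-loops found: (1,1)
Number of loops = 1.

1


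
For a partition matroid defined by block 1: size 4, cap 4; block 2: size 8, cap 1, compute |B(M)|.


A basis picks exactly ci elements from block i.
Number of bases = product of C(|Si|, ci).
= C(4,4) * C(8,1)
= 1 * 8
= 8.

8


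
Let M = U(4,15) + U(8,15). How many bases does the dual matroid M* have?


(M1+M2)* = M1* + M2*.
M1* = U(11,15), bases: C(15,11) = 1365.
M2* = U(7,15), bases: C(15,7) = 6435.
|B(M*)| = 1365 * 6435 = 8783775.

8783775


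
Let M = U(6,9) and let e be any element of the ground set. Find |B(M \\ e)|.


Deleting e from U(6,9) gives U(6,8) since n > r.
Bases of U(6,8) = C(8,6) = 28.

28


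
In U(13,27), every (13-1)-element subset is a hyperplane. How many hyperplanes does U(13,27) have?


Hyperplanes of U(13,27) are flats of rank 12.
In a uniform matroid, these are exactly the (12)-element subsets.
Count = C(27,12) = 17383860.

17383860


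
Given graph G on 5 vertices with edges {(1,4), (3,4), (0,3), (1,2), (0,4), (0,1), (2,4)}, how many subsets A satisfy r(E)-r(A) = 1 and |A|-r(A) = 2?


R(x,y) = sum over A in 2^E of x^(r(E)-r(A)) * y^(|A|-r(A)).
G has 5 vertices, 7 edges. r(E) = 4.
Enumerate all 2^7 = 128 subsets.
Count subsets with r(E)-r(A)=1 and |A|-r(A)=2: 2.

2


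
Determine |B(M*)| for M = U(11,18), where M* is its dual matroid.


The dual of U(r,n) is U(n-r, n) = U(7,18).
Bases of U(7,18) are all (7)-element subsets.
|B(M*)| = C(18,7) = 31824.

31824


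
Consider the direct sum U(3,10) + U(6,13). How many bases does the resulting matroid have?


Bases of a direct sum M1 + M2: |B| = |B(M1)| * |B(M2)|.
|B(U(3,10))| = C(10,3) = 120.
|B(U(6,13))| = C(13,6) = 1716.
Total bases = 120 * 1716 = 205920.

205920


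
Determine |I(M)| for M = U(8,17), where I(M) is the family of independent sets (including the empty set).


Independent sets of U(8,17) are all subsets of size <= 8.
Count = (17 choose 0) + (17 choose 1) + (17 choose 2) + (17 choose 3) + (17 choose 4) + (17 choose 5) + (17 choose 6) + (17 choose 7) + (17 choose 8)
     = 1 + 17 + 136 + 680 + 2380 + 6188 + 12376 + 19448 + 24310
     = 65536.

65536


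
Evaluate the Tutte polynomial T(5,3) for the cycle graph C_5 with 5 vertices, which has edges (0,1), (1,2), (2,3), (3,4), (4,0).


T(C_5; x,y) = x + x^2 + ... + x^(4) + y.
T(5,3) = 5^1 + 5^2 + 5^3 + 5^4 + 3
= 5 + 25 + 125 + 625 + 3
= 783.

783


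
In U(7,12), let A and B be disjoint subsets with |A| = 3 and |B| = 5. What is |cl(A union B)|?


|A union B| = 3 + 5 = 8 (disjoint).
In U(7,12), cl(S) = S if |S| < 7, else cl(S) = E.
Since 8 >= 7, cl(A union B) = E.
|cl(A union B)| = 12.

12


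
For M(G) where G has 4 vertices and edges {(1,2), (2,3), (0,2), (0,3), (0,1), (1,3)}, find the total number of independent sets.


An independent set in a graphic matroid is an acyclic edge subset.
G has 4 vertices and 6 edges.
Enumerate all 2^6 = 64 subsets, checking for acyclicity.
Total independent sets = 38.

38


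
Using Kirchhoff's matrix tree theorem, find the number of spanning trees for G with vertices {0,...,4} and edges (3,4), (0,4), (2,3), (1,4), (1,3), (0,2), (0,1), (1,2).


By Kirchhoff's matrix tree theorem, the number of spanning trees equals
the determinant of any cofactor of the Laplacian matrix L.
G has 5 vertices and 8 edges.
Computing the (4 x 4) cofactor determinant gives 45.

45


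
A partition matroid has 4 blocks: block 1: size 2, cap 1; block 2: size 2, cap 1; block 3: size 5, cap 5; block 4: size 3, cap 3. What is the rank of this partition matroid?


Rank of a partition matroid = sum of min(|Si|, ci) for each block.
= min(2,1) + min(2,1) + min(5,5) + min(3,3)
= 1 + 1 + 5 + 3
= 10.

10


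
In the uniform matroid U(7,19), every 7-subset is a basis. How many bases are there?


Bases of U(7,19) are all 7-element subsets of the 19-element ground set.
Number of bases = C(19,7).
C(19,7) = 19! / (7! * 12!) = 50388.

50388


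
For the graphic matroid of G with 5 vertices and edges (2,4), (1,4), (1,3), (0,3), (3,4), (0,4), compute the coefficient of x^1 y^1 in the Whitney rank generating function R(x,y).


R(x,y) = sum over A in 2^E of x^(r(E)-r(A)) * y^(|A|-r(A)).
G has 5 vertices, 6 edges. r(E) = 4.
Enumerate all 2^6 = 64 subsets.
Count subsets with r(E)-r(A)=1 and |A|-r(A)=1: 7.

7


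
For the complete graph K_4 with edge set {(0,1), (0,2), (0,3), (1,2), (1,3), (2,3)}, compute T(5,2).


T(K_4; x,y) = x^3 + 3x^2 + 4xy + 2x + y^3 + 3y^2 + 2y.
Substituting x=5, y=2:
= 125 + 75 + 40 + 10 + 8 + 12 + 4
= 274.

274


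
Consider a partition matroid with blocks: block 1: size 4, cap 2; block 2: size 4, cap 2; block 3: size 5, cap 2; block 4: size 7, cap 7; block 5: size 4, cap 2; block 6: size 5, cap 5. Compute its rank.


Rank of a partition matroid = sum of min(|Si|, ci) for each block.
= min(4,2) + min(4,2) + min(5,2) + min(7,7) + min(4,2) + min(5,5)
= 2 + 2 + 2 + 7 + 2 + 5
= 20.

20


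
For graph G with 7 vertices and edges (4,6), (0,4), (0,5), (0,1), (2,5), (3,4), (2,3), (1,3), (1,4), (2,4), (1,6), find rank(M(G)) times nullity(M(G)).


r(M) = |V| - c = 7 - 1 = 6.
nullity = |E| - r(M) = 11 - 6 = 5.
Product = 6 * 5 = 30.

30


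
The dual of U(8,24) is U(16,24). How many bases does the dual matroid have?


The dual of U(r,n) is U(n-r, n) = U(16,24).
Bases of U(16,24) are all (16)-element subsets.
|B(M*)| = (24 choose 16) = 735471.

735471


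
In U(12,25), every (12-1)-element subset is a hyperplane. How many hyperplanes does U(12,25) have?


Hyperplanes of U(12,25) are flats of rank 11.
In a uniform matroid, these are exactly the (11)-element subsets.
Count = C(25,11) = 4457400.

4457400


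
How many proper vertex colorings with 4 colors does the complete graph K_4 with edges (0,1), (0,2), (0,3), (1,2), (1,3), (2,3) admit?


P(K_4, k) = k(k-1)(k-2)...(k-3).
P(4) = (4) * (3) * (2) * (1) = 24.

24


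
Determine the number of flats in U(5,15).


Flats of U(5,15): every subset of size < 5 is a flat, plus E itself.
Count = (15 choose 0) + (15 choose 1) + (15 choose 2) + (15 choose 3) + (15 choose 4) + 1
     = 1 + 15 + 105 + 455 + 1365 + 1
     = 1942.

1942


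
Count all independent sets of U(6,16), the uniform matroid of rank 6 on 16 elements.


Independent sets of U(6,16) are all subsets of size <= 6.
Count = C(16,0) + C(16,1) + C(16,2) + C(16,3) + C(16,4) + C(16,5) + C(16,6)
     = 1 + 16 + 120 + 560 + 1820 + 4368 + 8008
     = 14893.

14893


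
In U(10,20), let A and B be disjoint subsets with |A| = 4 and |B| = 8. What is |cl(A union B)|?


|A union B| = 4 + 8 = 12 (disjoint).
In U(10,20), cl(S) = S if |S| < 10, else cl(S) = E.
Since 12 >= 10, cl(A union B) = E.
|cl(A union B)| = 20.

20


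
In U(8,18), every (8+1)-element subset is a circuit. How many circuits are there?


In U(8,18), circuits are the (9)-element subsets.
Any set of 9 elements is dependent, and removing any one element gives
an independent set of size 8, so it is a minimal dependent set.
Number of circuits = (18 choose 9) = 48620.

48620


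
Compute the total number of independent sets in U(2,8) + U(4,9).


For a direct sum, |I(M1+M2)| = |I(M1)| * |I(M2)|.
|I(U(2,8))| = sum C(8,k) for k=0..2 = 37.
|I(U(4,9))| = sum C(9,k) for k=0..4 = 256.
Total = 37 * 256 = 9472.

9472


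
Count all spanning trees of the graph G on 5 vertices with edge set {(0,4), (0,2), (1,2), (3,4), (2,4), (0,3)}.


By Kirchhoff's matrix tree theorem, the number of spanning trees equals
the determinant of any cofactor of the Laplacian matrix L.
G has 5 vertices and 6 edges.
Computing the (4 x 4) cofactor determinant gives 8.

8


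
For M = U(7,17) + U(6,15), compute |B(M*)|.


(M1+M2)* = M1* + M2*.
M1* = U(10,17), bases: C(17,10) = 19448.
M2* = U(9,15), bases: C(15,9) = 5005.
|B(M*)| = 19448 * 5005 = 97337240.

97337240


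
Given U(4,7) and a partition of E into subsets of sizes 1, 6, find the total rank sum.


r(Ai) = min(|Ai|, 4) for each part.
Sum = min(1,4) + min(6,4)
    = 1 + 4
    = 5.

5


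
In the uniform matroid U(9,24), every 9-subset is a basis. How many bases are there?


Bases of U(9,24) are all 9-element subsets of the 24-element ground set.
Number of bases = C(24,9).
(24 choose 9) = 1307504.

1307504


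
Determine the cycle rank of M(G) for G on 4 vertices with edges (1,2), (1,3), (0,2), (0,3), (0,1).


Cycle rank (nullity) = |E| - r(M) = |E| - (|V| - c).
|E| = 5, |V| = 4, c = 1.
Nullity = 5 - (4 - 1) = 5 - 3 = 2.

2


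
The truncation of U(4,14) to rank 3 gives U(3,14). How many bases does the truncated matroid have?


Truncating U(4,14) to rank 3 gives U(3,14).
Bases of U(3,14) are all 3-element subsets of 14 elements.
Number of bases = (14 choose 3) = 364.

364


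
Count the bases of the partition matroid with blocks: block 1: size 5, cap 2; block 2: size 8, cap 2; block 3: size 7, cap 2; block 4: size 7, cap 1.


A basis picks exactly ci elements from block i.
Number of bases = product of C(|Si|, ci).
= C(5,2) * C(8,2) * C(7,2) * C(7,1)
= 10 * 28 * 21 * 7
= 41160.

41160


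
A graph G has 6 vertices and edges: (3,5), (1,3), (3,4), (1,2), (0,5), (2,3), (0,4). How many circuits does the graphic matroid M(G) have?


A circuit in a graphic matroid = edge set of a simple cycle.
G has 6 vertices and 7 edges.
Enumerating all minimal edge subsets forming cycles...
Total circuits found: 2.

2


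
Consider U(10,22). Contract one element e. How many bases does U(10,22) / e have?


Contracting e from U(10,22) gives U(9,21).
Bases of U(9,21) = (21 choose 9) = 293930.

293930


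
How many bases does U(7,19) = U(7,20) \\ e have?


Deleting e from U(7,20) gives U(7,19) since n > r.
Bases of U(7,19) = C(19,7) = 19! / (7! * 12!) = 50388.

50388


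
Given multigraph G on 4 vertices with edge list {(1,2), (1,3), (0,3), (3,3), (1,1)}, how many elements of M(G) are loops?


In a graphic matroid, a loop is a self-loop edge (u,u) with rank 0.
Examining all 5 edges for self-loops...
Self-loops found: (3,3), (1,1)
Number of loops = 2.

2


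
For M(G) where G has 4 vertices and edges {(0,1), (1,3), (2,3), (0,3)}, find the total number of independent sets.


An independent set in a graphic matroid is an acyclic edge subset.
G has 4 vertices and 4 edges.
Enumerate all 2^4 = 16 subsets, checking for acyclicity.
Total independent sets = 14.

14


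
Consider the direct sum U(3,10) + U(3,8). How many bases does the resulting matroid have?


Bases of a direct sum M1 + M2: |B| = |B(M1)| * |B(M2)|.
|B(U(3,10))| = C(10,3) = 120.
|B(U(3,8))| = C(8,3) = 56.
Total bases = 120 * 56 = 6720.

6720


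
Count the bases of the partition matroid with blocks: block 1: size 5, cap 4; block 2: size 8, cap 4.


A basis picks exactly ci elements from block i.
Number of bases = product of C(|Si|, ci).
= C(5,4) * C(8,4)
= 5 * 70
= 350.

350


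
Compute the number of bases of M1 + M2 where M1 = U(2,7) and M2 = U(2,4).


Bases of a direct sum M1 + M2: |B| = |B(M1)| * |B(M2)|.
|B(U(2,7))| = C(7,2) = 21.
|B(U(2,4))| = C(4,2) = 6.
Total bases = 21 * 6 = 126.

126


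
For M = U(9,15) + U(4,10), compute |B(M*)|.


(M1+M2)* = M1* + M2*.
M1* = U(6,15), bases: C(15,6) = 5005.
M2* = U(6,10), bases: C(10,6) = 210.
|B(M*)| = 5005 * 210 = 1051050.

1051050


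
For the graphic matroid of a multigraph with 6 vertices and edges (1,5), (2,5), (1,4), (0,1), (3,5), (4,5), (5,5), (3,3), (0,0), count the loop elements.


In a graphic matroid, a loop is a self-loop edge (u,u) with rank 0.
Examining all 9 edges for self-loops...
Self-loops found: (5,5), (3,3), (0,0)
Number of loops = 3.

3


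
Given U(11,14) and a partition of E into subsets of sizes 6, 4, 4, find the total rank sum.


r(Ai) = min(|Ai|, 11) for each part.
Sum = min(6,11) + min(4,11) + min(4,11)
    = 6 + 4 + 4
    = 14.

14


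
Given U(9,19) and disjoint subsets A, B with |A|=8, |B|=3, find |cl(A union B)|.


|A union B| = 8 + 3 = 11 (disjoint).
In U(9,19), cl(S) = S if |S| < 9, else cl(S) = E.
Since 11 >= 9, cl(A union B) = E.
|cl(A union B)| = 19.

19


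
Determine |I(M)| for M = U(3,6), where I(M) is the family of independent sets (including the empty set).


Independent sets of U(3,6) are all subsets of size <= 3.
Count = (6 choose 0) + (6 choose 1) + (6 choose 2) + (6 choose 3)
     = 1 + 6 + 15 + 20
     = 42.

42


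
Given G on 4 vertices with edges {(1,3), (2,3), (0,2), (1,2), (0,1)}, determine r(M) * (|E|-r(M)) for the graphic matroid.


r(M) = |V| - c = 4 - 1 = 3.
nullity = |E| - r(M) = 5 - 3 = 2.
Product = 3 * 2 = 6.

6


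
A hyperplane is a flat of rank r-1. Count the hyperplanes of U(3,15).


Hyperplanes of U(3,15) are flats of rank 2.
In a uniform matroid, these are exactly the (2)-element subsets.
Count = (15 choose 2) = 105.

105


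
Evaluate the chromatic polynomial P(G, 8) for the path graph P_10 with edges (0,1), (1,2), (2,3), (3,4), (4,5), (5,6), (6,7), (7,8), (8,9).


P(P_10, k) = k * (k-1)^(9).
P(8) = 8 * 7^9 = 8 * 40353607 = 322828856.

322828856


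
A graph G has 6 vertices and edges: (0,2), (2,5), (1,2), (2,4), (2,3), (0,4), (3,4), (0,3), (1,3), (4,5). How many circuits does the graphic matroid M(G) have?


A circuit in a graphic matroid = edge set of a simple cycle.
G has 6 vertices and 10 edges.
Enumerating all minimal edge subsets forming cycles...
Total circuits found: 19.

19


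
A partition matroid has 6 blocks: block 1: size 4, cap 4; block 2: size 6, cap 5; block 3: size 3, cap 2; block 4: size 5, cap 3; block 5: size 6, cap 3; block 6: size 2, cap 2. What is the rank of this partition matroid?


Rank of a partition matroid = sum of min(|Si|, ci) for each block.
= min(4,4) + min(6,5) + min(3,2) + min(5,3) + min(6,3) + min(2,2)
= 4 + 5 + 2 + 3 + 3 + 2
= 19.

19


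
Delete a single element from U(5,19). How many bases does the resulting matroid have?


Deleting e from U(5,19) gives U(5,18) since n > r.
Bases of U(5,18) = (18 choose 5) = 8568.

8568


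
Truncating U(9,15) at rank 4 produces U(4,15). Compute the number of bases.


Truncating U(9,15) to rank 4 gives U(4,15).
Bases of U(4,15) are all 4-element subsets of 15 elements.
Number of bases = C(15,4) = (15 * 14 * 13 * 12) / (1 * 2 * 3 * 4) = 1365.

1365


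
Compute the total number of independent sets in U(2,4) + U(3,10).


For a direct sum, |I(M1+M2)| = |I(M1)| * |I(M2)|.
|I(U(2,4))| = sum C(4,k) for k=0..2 = 11.
|I(U(3,10))| = sum C(10,k) for k=0..3 = 176.
Total = 11 * 176 = 1936.

1936


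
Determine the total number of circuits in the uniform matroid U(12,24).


In U(12,24), circuits are the (13)-element subsets.
Any set of 13 elements is dependent, and removing any one element gives
an independent set of size 12, so it is a minimal dependent set.
Number of circuits = (24 choose 13) = 2496144.

2496144


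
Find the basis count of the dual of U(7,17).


The dual of U(r,n) is U(n-r, n) = U(10,17).
Bases of U(10,17) are all (10)-element subsets.
|B(M*)| = (17 choose 10) = 19448.

19448


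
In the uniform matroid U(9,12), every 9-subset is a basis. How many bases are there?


Bases of U(9,12) are all 9-element subsets of the 12-element ground set.
Number of bases = C(12,9).
C(12,9) = 12! / (9! * 3!) = 220.

220


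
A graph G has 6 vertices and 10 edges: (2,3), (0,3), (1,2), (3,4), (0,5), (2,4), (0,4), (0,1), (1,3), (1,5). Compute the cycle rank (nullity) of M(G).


Cycle rank (nullity) = |E| - r(M) = |E| - (|V| - c).
|E| = 10, |V| = 6, c = 1.
Nullity = 10 - (6 - 1) = 10 - 5 = 5.

5


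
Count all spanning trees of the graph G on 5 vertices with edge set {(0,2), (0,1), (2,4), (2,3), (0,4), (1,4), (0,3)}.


By Kirchhoff's matrix tree theorem, the number of spanning trees equals
the determinant of any cofactor of the Laplacian matrix L.
G has 5 vertices and 7 edges.
Computing the (4 x 4) cofactor determinant gives 21.

21


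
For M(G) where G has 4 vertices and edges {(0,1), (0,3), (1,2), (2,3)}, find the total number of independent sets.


An independent set in a graphic matroid is an acyclic edge subset.
G has 4 vertices and 4 edges.
Enumerate all 2^4 = 16 subsets, checking for acyclicity.
Total independent sets = 15.

15


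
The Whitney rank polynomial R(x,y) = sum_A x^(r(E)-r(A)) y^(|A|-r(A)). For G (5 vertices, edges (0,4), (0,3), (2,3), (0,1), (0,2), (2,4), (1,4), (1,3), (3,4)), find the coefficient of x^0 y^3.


R(x,y) = sum over A in 2^E of x^(r(E)-r(A)) * y^(|A|-r(A)).
G has 5 vertices, 9 edges. r(E) = 4.
Enumerate all 2^9 = 512 subsets.
Count subsets with r(E)-r(A)=0 and |A|-r(A)=3: 36.

36


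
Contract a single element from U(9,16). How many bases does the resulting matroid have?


Contracting e from U(9,16) gives U(8,15).
Bases of U(8,15) = C(15,8) = 6435.

6435


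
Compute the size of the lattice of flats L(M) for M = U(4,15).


Flats of U(4,15): every subset of size < 4 is a flat, plus E itself.
Count = (15 choose 0) + (15 choose 1) + (15 choose 2) + (15 choose 3) + 1
     = 1 + 15 + 105 + 455 + 1
     = 577.

577


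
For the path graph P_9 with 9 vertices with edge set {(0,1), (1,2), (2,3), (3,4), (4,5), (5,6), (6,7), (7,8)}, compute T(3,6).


A path on 9 vertices is a tree with 8 edges.
T(x,y) = x^(8) for any tree.
T(3,6) = 3^8 = 6561.

6561


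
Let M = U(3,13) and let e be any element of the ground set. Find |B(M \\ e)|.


Deleting e from U(3,13) gives U(3,12) since n > r.
Bases of U(3,12) = (12 choose 3) = 220.

220


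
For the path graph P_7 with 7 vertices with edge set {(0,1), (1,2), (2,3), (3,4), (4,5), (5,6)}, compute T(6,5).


A path on 7 vertices is a tree with 6 edges.
T(x,y) = x^(6) for any tree.
T(6,5) = 6^6 = 46656.

46656


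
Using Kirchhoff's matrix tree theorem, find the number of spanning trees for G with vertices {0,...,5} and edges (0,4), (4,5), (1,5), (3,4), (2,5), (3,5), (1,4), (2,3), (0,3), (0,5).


By Kirchhoff's matrix tree theorem, the number of spanning trees equals
the determinant of any cofactor of the Laplacian matrix L.
G has 6 vertices and 10 edges.
Computing the (5 x 5) cofactor determinant gives 99.

99


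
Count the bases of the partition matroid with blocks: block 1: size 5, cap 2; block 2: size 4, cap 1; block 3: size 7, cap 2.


A basis picks exactly ci elements from block i.
Number of bases = product of C(|Si|, ci).
= C(5,2) * C(4,1) * C(7,2)
= 10 * 4 * 21
= 840.

840


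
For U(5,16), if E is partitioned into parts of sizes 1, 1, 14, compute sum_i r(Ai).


r(Ai) = min(|Ai|, 5) for each part.
Sum = min(1,5) + min(1,5) + min(14,5)
    = 1 + 1 + 5
    = 7.

7


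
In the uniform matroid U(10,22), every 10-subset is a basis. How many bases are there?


Bases of U(10,22) are all 10-element subsets of the 22-element ground set.
Number of bases = C(22,10).
C(22,10) = 22! / (10! * 12!) = 646646.

646646


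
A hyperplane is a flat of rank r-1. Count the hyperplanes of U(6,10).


Hyperplanes of U(6,10) are flats of rank 5.
In a uniform matroid, these are exactly the (5)-element subsets.
Count = C(10,5) = 252.

252


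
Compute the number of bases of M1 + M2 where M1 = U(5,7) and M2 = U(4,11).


Bases of a direct sum M1 + M2: |B| = |B(M1)| * |B(M2)|.
|B(U(5,7))| = C(7,5) = 21.
|B(U(4,11))| = C(11,4) = 330.
Total bases = 21 * 330 = 6930.

6930


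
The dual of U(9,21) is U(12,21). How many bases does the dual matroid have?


The dual of U(r,n) is U(n-r, n) = U(12,21).
Bases of U(12,21) are all (12)-element subsets.
|B(M*)| = C(21,12) = 21! / (12! * 9!) = 293930.

293930


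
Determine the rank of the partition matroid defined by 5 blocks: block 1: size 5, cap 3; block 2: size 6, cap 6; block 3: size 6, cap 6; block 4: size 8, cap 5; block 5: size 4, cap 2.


Rank of a partition matroid = sum of min(|Si|, ci) for each block.
= min(5,3) + min(6,6) + min(6,6) + min(8,5) + min(4,2)
= 3 + 6 + 6 + 5 + 2
= 22.

22


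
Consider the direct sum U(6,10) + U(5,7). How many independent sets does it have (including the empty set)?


For a direct sum, |I(M1+M2)| = |I(M1)| * |I(M2)|.
|I(U(6,10))| = sum C(10,k) for k=0..6 = 848.
|I(U(5,7))| = sum C(7,k) for k=0..5 = 120.
Total = 848 * 120 = 101760.

101760


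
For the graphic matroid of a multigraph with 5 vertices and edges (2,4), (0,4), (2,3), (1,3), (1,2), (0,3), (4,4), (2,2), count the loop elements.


In a graphic matroid, a loop is a self-loop edge (u,u) with rank 0.
Examining all 8 edges for self-loops...
Self-loops found: (4,4), (2,2)
Number of loops = 2.

2


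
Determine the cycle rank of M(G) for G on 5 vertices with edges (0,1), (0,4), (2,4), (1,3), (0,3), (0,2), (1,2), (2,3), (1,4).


Cycle rank (nullity) = |E| - r(M) = |E| - (|V| - c).
|E| = 9, |V| = 5, c = 1.
Nullity = 9 - (5 - 1) = 9 - 4 = 5.

5


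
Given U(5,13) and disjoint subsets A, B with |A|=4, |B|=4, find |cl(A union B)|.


|A union B| = 4 + 4 = 8 (disjoint).
In U(5,13), cl(S) = S if |S| < 5, else cl(S) = E.
Since 8 >= 5, cl(A union B) = E.
|cl(A union B)| = 13.

13


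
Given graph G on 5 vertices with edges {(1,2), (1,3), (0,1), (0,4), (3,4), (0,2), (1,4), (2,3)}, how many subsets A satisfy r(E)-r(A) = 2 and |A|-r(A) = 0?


R(x,y) = sum over A in 2^E of x^(r(E)-r(A)) * y^(|A|-r(A)).
G has 5 vertices, 8 edges. r(E) = 4.
Enumerate all 2^8 = 256 subsets.
Count subsets with r(E)-r(A)=2 and |A|-r(A)=0: 28.

28


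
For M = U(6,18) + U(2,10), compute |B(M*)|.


(M1+M2)* = M1* + M2*.
M1* = U(12,18), bases: C(18,12) = 18564.
M2* = U(8,10), bases: C(10,8) = 45.
|B(M*)| = 18564 * 45 = 835380.

835380


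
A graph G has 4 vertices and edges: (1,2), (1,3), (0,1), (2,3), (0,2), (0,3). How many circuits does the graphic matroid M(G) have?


A circuit in a graphic matroid = edge set of a simple cycle.
G has 4 vertices and 6 edges.
Enumerating all minimal edge subsets forming cycles...
Total circuits found: 7.

7


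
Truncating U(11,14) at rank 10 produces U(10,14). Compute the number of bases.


Truncating U(11,14) to rank 10 gives U(10,14).
Bases of U(10,14) are all 10-element subsets of 14 elements.
Number of bases = C(14,10) = 1001.

1001


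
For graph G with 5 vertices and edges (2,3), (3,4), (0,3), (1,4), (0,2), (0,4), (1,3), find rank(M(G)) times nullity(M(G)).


r(M) = |V| - c = 5 - 1 = 4.
nullity = |E| - r(M) = 7 - 4 = 3.
Product = 4 * 3 = 12.

12


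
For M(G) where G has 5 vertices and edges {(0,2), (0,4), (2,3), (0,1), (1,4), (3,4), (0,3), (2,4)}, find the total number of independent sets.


An independent set in a graphic matroid is an acyclic edge subset.
G has 5 vertices and 8 edges.
Enumerate all 2^8 = 256 subsets, checking for acyclicity.
Total independent sets = 128.

128


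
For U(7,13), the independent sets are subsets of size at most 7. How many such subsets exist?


Independent sets of U(7,13) are all subsets of size <= 7.
Count = C(13,0) + C(13,1) + C(13,2) + C(13,3) + C(13,4) + C(13,5) + C(13,6) + C(13,7)
     = 1 + 13 + 78 + 286 + 715 + 1287 + 1716 + 1716
     = 5812.

5812


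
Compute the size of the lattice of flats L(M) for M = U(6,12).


Flats of U(6,12): every subset of size < 6 is a flat, plus E itself.
Count = (12 choose 0) + (12 choose 1) + (12 choose 2) + (12 choose 3) + (12 choose 4) + (12 choose 5) + 1
     = 1 + 12 + 66 + 220 + 495 + 792 + 1
     = 1587.

1587
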